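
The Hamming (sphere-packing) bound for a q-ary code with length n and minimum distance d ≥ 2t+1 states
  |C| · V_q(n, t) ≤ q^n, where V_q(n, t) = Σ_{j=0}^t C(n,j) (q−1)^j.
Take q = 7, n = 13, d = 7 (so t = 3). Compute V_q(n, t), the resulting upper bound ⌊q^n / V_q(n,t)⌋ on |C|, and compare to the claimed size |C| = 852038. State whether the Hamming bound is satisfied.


V_q(n, t) = 64663, q^n = 96889010407, Hamming bound = 1498368, |C| = 852038 ≤ bound (satisfied).

Step 1: Compute V_q(n, t) = Σ_{j=0}^3 C(n, j) (q−1)^j.
  j = 0: C(13,0)·(6)^0 = 1·1 = 1.
  j = 1: C(13,1)·(6)^1 = 13·6 = 78.
  j = 2: C(13,2)·(6)^2 = 78·36 = 2808.
  j = 3: C(13,3)·(6)^3 = 286·216 = 61776.
  V_q(n, t) = 1 + 78 + 2808 + 61776 = 64663.
Step 2: q^n = 7^13 = 96889010407.
Step 3: Hamming bound ⌊q^n / V_q(n,t)⌋ = ⌊96889010407/64663⌋ = 1498368.
Step 4: Compare |C| = 852038 to 1498368: satisfied.
The claimed |C| lies below the Hamming bound.


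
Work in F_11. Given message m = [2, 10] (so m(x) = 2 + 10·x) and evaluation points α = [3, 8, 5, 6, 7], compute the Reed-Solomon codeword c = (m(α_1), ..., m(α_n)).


c = [10, 5, 8, 7, 6]

Message polynomial: m(x) = 2 + 10·x (mod 11).
For each evaluation point α_i, compute m(α_i) mod 11:
  α_1 = 3: Horner steps 10 → 10, so m(3) = 10.
  α_2 = 8: Horner steps 10 → 5, so m(8) = 5.
  α_3 = 5: Horner steps 10 → 8, so m(5) = 8.
  α_4 = 6: Horner steps 10 → 7, so m(6) = 7.
  α_5 = 7: Horner steps 10 → 6, so m(7) = 6.
Codeword c = [10, 5, 8, 7, 6] ∈ F_11^5.


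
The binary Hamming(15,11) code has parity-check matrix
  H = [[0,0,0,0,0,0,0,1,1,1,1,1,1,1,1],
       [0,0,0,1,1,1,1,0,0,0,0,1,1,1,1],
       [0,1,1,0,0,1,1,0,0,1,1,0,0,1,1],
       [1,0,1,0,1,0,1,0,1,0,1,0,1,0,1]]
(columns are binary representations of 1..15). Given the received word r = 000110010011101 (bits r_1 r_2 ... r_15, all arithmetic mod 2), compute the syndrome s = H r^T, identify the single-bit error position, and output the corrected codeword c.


s = (1, 1, 0, 0)^T, error position = 12, corrected codeword c = 000110010010101

Compute s = H r^T mod 2 one row at a time:
  s_1 = 1 + 0 + 0 + 1 + 1 + 1 + 0 + 1 = 5 ≡ 1 (mod 2).
  s_2 = 1 + 1 + 0 + 0 + 1 + 1 + 0 + 1 = 5 ≡ 1 (mod 2).
  s_3 = 0 + 0 + 0 + 0 + 0 + 1 + 0 + 1 = 2 ≡ 0 (mod 2).
  s_4 = 0 + 0 + 1 + 0 + 0 + 1 + 1 + 1 = 4 ≡ 0 (mod 2).
s = (1, 1, 0, 0)^T — this equals column 12 of H (binary 1100), so error is at position 12.
Correct: flip bit 12 of r = 000110010011101 to get c = 000110010010101.


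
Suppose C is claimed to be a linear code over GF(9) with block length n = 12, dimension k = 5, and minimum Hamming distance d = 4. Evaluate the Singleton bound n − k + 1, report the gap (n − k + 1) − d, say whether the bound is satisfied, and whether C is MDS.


Singleton RHS = n − k + 1 = 8, slack = 4, bound satisfied, not MDS.

Singleton bound: d ≤ n − k + 1.
Here n = 12, k = 5, so n − k + 1 = 8.
Given d = 4, check d ≤ 8: YES.
Slack = (n − k + 1) − d = 4.
The code is NOT MDS (slack = 4 > 0).
Description: the claimed parameters are [12, 5, 4]_9; such a code would be non-MDS.


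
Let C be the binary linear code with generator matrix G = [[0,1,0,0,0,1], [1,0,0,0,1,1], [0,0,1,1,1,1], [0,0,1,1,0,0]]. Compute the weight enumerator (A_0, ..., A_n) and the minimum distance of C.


Weight distribution: A_0 = 1, A_1 = 1, A_2 = 4, A_3 = 4, A_4 = 3, A_5 = 3. Minimum distance d = 1.

Enumerate all 2^4 = 16 messages m ∈ F_2^4.
For each, compute codeword c = mG in F_2^6, then tally its weight.
  m = 0000 → c = 000000, weight = 0.
  m = 1000 → c = 010001, weight = 2.
  m = 0100 → c = 100011, weight = 3.
  m = 1100 → c = 110010, weight = 3.
  m = 0010 → c = 001111, weight = 4.
  m = 1010 → c = 011110, weight = 4.
  m = 0110 → c = 101100, weight = 3.
  m = 1110 → c = 111101, weight = 5.
  m = 0001 → c = 001100, weight = 2.
  m = 1001 → c = 011101, weight = 4.
  m = 0101 → c = 101111, weight = 5.
  m = 1101 → c = 111110, weight = 5.
  m = 0011 → c = 000011, weight = 2.
  m = 1011 → c = 010010, weight = 2.
  m = 0111 → c = 100000, weight = 1.
  m = 1111 → c = 110001, weight = 3.
Tally weights:
  weight 0: 1 codewords.
  weight 1: 1 codewords.
  weight 2: 4 codewords.
  weight 3: 4 codewords.
  weight 4: 3 codewords.
  weight 5: 3 codewords.
Minimum distance d = smallest w > 0 with A_w > 0 = 1.
Sanity: Σ A_w = 16 = 2^4 = 16 ✓.


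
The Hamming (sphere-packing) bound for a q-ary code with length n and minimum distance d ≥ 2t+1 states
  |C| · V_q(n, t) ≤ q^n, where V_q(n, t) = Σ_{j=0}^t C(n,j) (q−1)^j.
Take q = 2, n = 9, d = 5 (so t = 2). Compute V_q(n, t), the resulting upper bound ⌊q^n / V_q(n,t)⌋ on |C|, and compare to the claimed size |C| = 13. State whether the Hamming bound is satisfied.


V_q(n, t) = 46, q^n = 512, Hamming bound = 11, |C| = 13 > bound (violated).

Step 1: Compute V_q(n, t) = Σ_{j=0}^2 C(n, j) (q−1)^j.
  j = 0: C(9,0)·(1)^0 = 1·1 = 1.
  j = 1: C(9,1)·(1)^1 = 9·1 = 9.
  j = 2: C(9,2)·(1)^2 = 36·1 = 36.
  V_q(n, t) = 1 + 9 + 36 = 46.
Step 2: q^n = 2^9 = 512.
Step 3: Hamming bound ⌊q^n / V_q(n,t)⌋ = ⌊512/46⌋ = 11.
Step 4: Compare |C| = 13 to 11: violated.
The claimed |C| lies above the Hamming bound, so no 2-ary code of length 9 with d ≥ 5 can have 13 codewords.


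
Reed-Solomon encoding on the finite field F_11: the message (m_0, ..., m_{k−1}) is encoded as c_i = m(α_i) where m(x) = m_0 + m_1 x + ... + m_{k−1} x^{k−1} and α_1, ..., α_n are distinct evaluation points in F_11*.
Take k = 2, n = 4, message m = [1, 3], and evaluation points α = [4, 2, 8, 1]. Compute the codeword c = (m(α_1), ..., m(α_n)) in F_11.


c = [2, 7, 3, 4]

Message polynomial: m(x) = 1 + 3·x (mod 11).
For each evaluation point α_i, compute m(α_i) mod 11:
  α_1 = 4: Horner steps 3 → 2, so m(4) = 2.
  α_2 = 2: Horner steps 3 → 7, so m(2) = 7.
  α_3 = 8: Horner steps 3 → 3, so m(8) = 3.
  α_4 = 1: Horner steps 3 → 4, so m(1) = 4.
Codeword c = [2, 7, 3, 4] ∈ F_11^4.


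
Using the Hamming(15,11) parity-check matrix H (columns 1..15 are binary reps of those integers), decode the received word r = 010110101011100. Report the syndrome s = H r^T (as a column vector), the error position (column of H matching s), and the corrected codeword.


s = (0, 1, 1, 1)^T, error position = 7, corrected codeword c = 010110001011100

Compute s = H r^T mod 2 one row at a time:
  s_1 = 0 + 1 + 0 + 1 + 1 + 1 + 0 + 0 = 4 ≡ 0 (mod 2).
  s_2 = 1 + 1 + 0 + 1 + 1 + 1 + 0 + 0 = 5 ≡ 1 (mod 2).
  s_3 = 1 + 0 + 0 + 1 + 0 + 1 + 0 + 0 = 3 ≡ 1 (mod 2).
  s_4 = 0 + 0 + 1 + 1 + 1 + 1 + 1 + 0 = 5 ≡ 1 (mod 2).
s = (0, 1, 1, 1)^T — this equals column 7 of H (binary 0111), so error is at position 7.
Correct: flip bit 7 of r = 010110101011100 to get c = 010110001011100.


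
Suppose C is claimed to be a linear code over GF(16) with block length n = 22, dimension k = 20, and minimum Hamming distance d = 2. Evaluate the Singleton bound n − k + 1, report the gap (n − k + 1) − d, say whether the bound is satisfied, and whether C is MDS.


Singleton RHS = n − k + 1 = 3, slack = 1, bound satisfied, not MDS.

Singleton bound: d ≤ n − k + 1.
Here n = 22, k = 20, so n − k + 1 = 3.
Given d = 2, check d ≤ 3: YES.
Slack = (n − k + 1) − d = 1.
The code is NOT MDS (slack = 1 > 0).
Description: the claimed parameters are [22, 20, 2]_16; such a code would be non-MDS.


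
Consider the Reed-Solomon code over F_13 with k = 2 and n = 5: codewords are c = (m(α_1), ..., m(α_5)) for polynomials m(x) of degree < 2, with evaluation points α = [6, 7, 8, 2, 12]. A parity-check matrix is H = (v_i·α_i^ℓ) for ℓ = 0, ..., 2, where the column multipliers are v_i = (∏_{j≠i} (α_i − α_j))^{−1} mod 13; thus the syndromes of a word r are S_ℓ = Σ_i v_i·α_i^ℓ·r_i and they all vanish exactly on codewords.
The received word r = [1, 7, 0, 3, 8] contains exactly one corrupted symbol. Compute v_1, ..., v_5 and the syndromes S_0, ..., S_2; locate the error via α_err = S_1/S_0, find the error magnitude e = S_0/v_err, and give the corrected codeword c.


S = (9, 4, 9), error at position 5, error magnitude e = 10, c = [1, 7, 0, 3, 11].

Step 1: column multipliers v_i = (∏_{j≠i}(α_i − α_j))^{−1} mod 13.
  i = 1 (α = 6): (6−7)(6−8)(6−2)(6−12) = (−1)·(−2)·4·(−6) = −48 ≡ 4, so v_1 = 4^{−1} = 10 (mod 13).
  i = 2 (α = 7): (7−6)(7−8)(7−2)(7−12) = 1·(−1)·5·(−5) = 25 ≡ 12, so v_2 = 12^{−1} = 12 (mod 13).
  i = 3 (α = 8): (8−6)(8−7)(8−2)(8−12) = 2·1·6·(−4) = −48 ≡ 4, so v_3 = 4^{−1} = 10 (mod 13).
  i = 4 (α = 2): (2−6)(2−7)(2−8)(2−12) = (−4)·(−5)·(−6)·(−10) = 1200 ≡ 4, so v_4 = 4^{−1} = 10 (mod 13).
  i = 5 (α = 12): (12−6)(12−7)(12−8)(12−2) = 6·5·4·10 = 1200 ≡ 4, so v_5 = 4^{−1} = 10 (mod 13).
  v = [10, 12, 10, 10, 10].
Step 2: syndromes of r = [1, 7, 0, 3, 8] (all sums mod 13).
  S_0 = Σ v_i r_i = 10·1 + 12·7 + 10·0 + 10·3 + 10·8 = 204 ≡ 9.
  S_1 = Σ v_i α_i r_i = 10·6·1 + 12·7·7 + 10·8·0 + 10·2·3 + 10·12·8 = 1668 ≡ 4.
  α_i^2 mod 13 = [10, 10, 12, 4, 1].
  S_2 = Σ v_i α_i^2 r_i = 10·10·1 + 12·10·7 + 10·12·0 + 10·4·3 + 10·1·8 = 1140 ≡ 9.
  S = (9, 4, 9) ≠ 0, so r is not a codeword (an error is present).
Step 3: locate the error. For a single error e at position i, S_ℓ = v_i·e·α_i^ℓ, so α_err = S_1/S_0.
  S_0^{−1} = 9^{−1} = 3 (mod 13), so α_err = 4·3 = 12 ≡ 12 = α_5. Error position i = 5.
  Consistency check: S_2/S_1 = 9·10 = 90 ≡ 12 = α_err ✓ (single-error assumption holds).
Step 4: error magnitude e = S_0/v_5 = S_0·∏_{j≠5}(α_5 − α_j) = 9·4 = 36 ≡ 10 (mod 13).
Step 5: correct position 5: c_5 = r_5 − e = 8 − 10 ≡ 11 (mod 13). Hence c = [1, 7, 0, 3, 11].
  Check: interpolating c through the α_i gives m(x) = 4 + 6·x (degree < 2) with m(α_i) = c_i for every i, so c is indeed a codeword.


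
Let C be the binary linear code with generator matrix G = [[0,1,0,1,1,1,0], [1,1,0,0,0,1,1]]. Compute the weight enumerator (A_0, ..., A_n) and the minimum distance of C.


Weight distribution: A_0 = 1, A_4 = 3. Minimum distance d = 4.

Enumerate all 2^2 = 4 messages m ∈ F_2^2.
For each, compute codeword c = mG in F_2^7, then tally its weight.
  m = 00 → c = 0000000, weight = 0.
  m = 10 → c = 0101110, weight = 4.
  m = 01 → c = 1100011, weight = 4.
  m = 11 → c = 1001101, weight = 4.
Tally weights:
  weight 0: 1 codewords.
  weight 4: 3 codewords.
Minimum distance d = smallest w > 0 with A_w > 0 = 4.
Sanity: Σ A_w = 4 = 2^2 = 4 ✓.


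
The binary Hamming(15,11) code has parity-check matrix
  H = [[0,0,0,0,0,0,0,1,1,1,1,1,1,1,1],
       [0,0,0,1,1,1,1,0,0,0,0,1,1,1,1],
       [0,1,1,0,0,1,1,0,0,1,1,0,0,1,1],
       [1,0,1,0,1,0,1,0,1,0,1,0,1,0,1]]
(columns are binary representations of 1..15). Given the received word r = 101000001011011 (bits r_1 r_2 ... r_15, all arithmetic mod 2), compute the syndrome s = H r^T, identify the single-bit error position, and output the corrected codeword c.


s = (1, 1, 0, 1)^T, error position = 13, corrected codeword c = 101000001011111

Compute s = H r^T mod 2 one row at a time:
  s_1 = 0 + 1 + 0 + 1 + 1 + 0 + 1 + 1 = 5 ≡ 1 (mod 2).
  s_2 = 0 + 0 + 0 + 0 + 1 + 0 + 1 + 1 = 3 ≡ 1 (mod 2).
  s_3 = 0 + 1 + 0 + 0 + 0 + 1 + 1 + 1 = 4 ≡ 0 (mod 2).
  s_4 = 1 + 1 + 0 + 0 + 1 + 1 + 0 + 1 = 5 ≡ 1 (mod 2).
s = (1, 1, 0, 1)^T — this equals column 13 of H (binary 1101), so error is at position 13.
Correct: flip bit 13 of r = 101000001011011 to get c = 101000001011111.


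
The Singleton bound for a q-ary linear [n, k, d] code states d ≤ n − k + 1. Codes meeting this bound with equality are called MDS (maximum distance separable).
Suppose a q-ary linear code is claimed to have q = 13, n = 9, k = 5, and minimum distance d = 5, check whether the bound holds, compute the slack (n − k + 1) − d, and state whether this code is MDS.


Singleton RHS = n − k + 1 = 5, slack = 0, bound satisfied, MDS.

Singleton bound: d ≤ n − k + 1.
Here n = 9, k = 5, so n − k + 1 = 5.
Given d = 5, check d ≤ 5: YES.
Slack = (n − k + 1) − d = 0.
The code is MDS (slack = 0).
Description: the claimed parameters are [9, 5, 5]_13; such a code would be MDS (meets Singleton bound).


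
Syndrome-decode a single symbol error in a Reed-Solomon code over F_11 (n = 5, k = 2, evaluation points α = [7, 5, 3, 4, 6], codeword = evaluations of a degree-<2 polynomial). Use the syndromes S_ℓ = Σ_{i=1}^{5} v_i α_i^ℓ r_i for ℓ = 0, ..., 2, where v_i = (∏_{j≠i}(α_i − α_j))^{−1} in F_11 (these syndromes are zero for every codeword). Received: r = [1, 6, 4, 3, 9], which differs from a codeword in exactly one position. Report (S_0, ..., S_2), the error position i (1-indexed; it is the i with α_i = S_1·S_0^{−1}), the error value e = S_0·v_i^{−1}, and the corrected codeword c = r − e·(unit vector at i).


S = (2, 6, 7), error at position 3, error magnitude e = 4, c = [1, 6, 0, 3, 9].

Step 1: column multipliers v_i = (∏_{j≠i}(α_i − α_j))^{−1} mod 11.
  i = 1 (α = 7): (7−5)(7−3)(7−4)(7−6) = 2·4·3·1 = 24 ≡ 2, so v_1 = 2^{−1} = 6 (mod 11).
  i = 2 (α = 5): (5−7)(5−3)(5−4)(5−6) = (−2)·2·1·(−1) = 4 ≡ 4, so v_2 = 4^{−1} = 3 (mod 11).
  i = 3 (α = 3): (3−7)(3−5)(3−4)(3−6) = (−4)·(−2)·(−1)·(−3) = 24 ≡ 2, so v_3 = 2^{−1} = 6 (mod 11).
  i = 4 (α = 4): (4−7)(4−5)(4−3)(4−6) = (−3)·(−1)·1·(−2) = −6 ≡ 5, so v_4 = 5^{−1} = 9 (mod 11).
  i = 5 (α = 6): (6−7)(6−5)(6−3)(6−4) = (−1)·1·3·2 = −6 ≡ 5, so v_5 = 5^{−1} = 9 (mod 11).
  v = [6, 3, 6, 9, 9].
Step 2: syndromes of r = [1, 6, 4, 3, 9] (all sums mod 11).
  S_0 = Σ v_i r_i = 6·1 + 3·6 + 6·4 + 9·3 + 9·9 = 156 ≡ 2.
  S_1 = Σ v_i α_i r_i = 6·7·1 + 3·5·6 + 6·3·4 + 9·4·3 + 9·6·9 = 798 ≡ 6.
  α_i^2 mod 11 = [5, 3, 9, 5, 3].
  S_2 = Σ v_i α_i^2 r_i = 6·5·1 + 3·3·6 + 6·9·4 + 9·5·3 + 9·3·9 = 678 ≡ 7.
  S = (2, 6, 7) ≠ 0, so r is not a codeword (an error is present).
Step 3: locate the error. For a single error e at position i, S_ℓ = v_i·e·α_i^ℓ, so α_err = S_1/S_0.
  S_0^{−1} = 2^{−1} = 6 (mod 11), so α_err = 6·6 = 36 ≡ 3 = α_3. Error position i = 3.
  Consistency check: S_2/S_1 = 7·2 = 14 ≡ 3 = α_err ✓ (single-error assumption holds).
Step 4: error magnitude e = S_0/v_3 = S_0·∏_{j≠3}(α_3 − α_j) = 2·2 = 4 ≡ 4 (mod 11).
Step 5: correct position 3: c_3 = r_3 − e = 4 − 4 ≡ 0 (mod 11). Hence c = [1, 6, 0, 3, 9].
  Check: interpolating c through the α_i gives m(x) = 2 + 3·x (degree < 2) with m(α_i) = c_i for every i, so c is indeed a codeword.


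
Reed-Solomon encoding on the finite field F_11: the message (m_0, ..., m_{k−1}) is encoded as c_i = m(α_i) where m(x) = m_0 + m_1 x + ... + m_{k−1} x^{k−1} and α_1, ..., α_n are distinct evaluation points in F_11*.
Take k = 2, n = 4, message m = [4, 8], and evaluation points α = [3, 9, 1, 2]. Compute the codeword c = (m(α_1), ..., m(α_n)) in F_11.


c = [6, 10, 1, 9]

Message polynomial: m(x) = 4 + 8·x (mod 11).
For each evaluation point α_i, compute m(α_i) mod 11:
  α_1 = 3: Horner steps 8 → 6, so m(3) = 6.
  α_2 = 9: Horner steps 8 → 10, so m(9) = 10.
  α_3 = 1: Horner steps 8 → 1, so m(1) = 1.
  α_4 = 2: Horner steps 8 → 9, so m(2) = 9.
Codeword c = [6, 10, 1, 9] ∈ F_11^4.


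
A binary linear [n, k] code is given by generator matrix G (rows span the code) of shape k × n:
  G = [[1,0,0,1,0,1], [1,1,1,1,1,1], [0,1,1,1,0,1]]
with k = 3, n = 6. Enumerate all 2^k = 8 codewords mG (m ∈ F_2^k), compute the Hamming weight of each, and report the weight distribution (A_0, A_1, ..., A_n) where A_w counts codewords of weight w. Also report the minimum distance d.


Weight distribution: A_0 = 1, A_2 = 1, A_3 = 4, A_4 = 1, A_6 = 1. Minimum distance d = 2.

Enumerate all 2^3 = 8 messages m ∈ F_2^3.
For each, compute codeword c = mG in F_2^6, then tally its weight.
  m = 000 → c = 000000, weight = 0.
  m = 100 → c = 100101, weight = 3.
  m = 010 → c = 111111, weight = 6.
  m = 110 → c = 011010, weight = 3.
  m = 001 → c = 011101, weight = 4.
  m = 101 → c = 111000, weight = 3.
  m = 011 → c = 100010, weight = 2.
  m = 111 → c = 000111, weight = 3.
Tally weights:
  weight 0: 1 codewords.
  weight 2: 1 codewords.
  weight 3: 4 codewords.
  weight 4: 1 codewords.
  weight 6: 1 codewords.
Minimum distance d = smallest w > 0 with A_w > 0 = 2.
Sanity: Σ A_w = 8 = 2^3 = 8 ✓.


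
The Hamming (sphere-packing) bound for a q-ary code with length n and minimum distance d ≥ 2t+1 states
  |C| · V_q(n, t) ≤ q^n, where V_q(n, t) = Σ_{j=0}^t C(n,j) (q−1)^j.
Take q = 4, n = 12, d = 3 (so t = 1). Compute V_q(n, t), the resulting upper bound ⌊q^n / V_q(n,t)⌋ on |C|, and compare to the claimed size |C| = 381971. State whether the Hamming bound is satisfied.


V_q(n, t) = 37, q^n = 16777216, Hamming bound = 453438, |C| = 381971 ≤ bound (satisfied).

Step 1: Compute V_q(n, t) = Σ_{j=0}^1 C(n, j) (q−1)^j.
  j = 0: C(12,0)·(3)^0 = 1·1 = 1.
  j = 1: C(12,1)·(3)^1 = 12·3 = 36.
  V_q(n, t) = 1 + 36 = 37.
Step 2: q^n = 4^12 = 16777216.
Step 3: Hamming bound ⌊q^n / V_q(n,t)⌋ = ⌊16777216/37⌋ = 453438.
Step 4: Compare |C| = 381971 to 453438: satisfied.
The claimed |C| lies below the Hamming bound.


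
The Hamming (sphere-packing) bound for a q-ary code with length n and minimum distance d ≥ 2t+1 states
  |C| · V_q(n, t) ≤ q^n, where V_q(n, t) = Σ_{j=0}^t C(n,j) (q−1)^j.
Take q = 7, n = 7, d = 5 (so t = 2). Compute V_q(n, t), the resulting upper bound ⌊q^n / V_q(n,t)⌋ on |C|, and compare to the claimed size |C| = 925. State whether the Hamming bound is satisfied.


V_q(n, t) = 799, q^n = 823543, Hamming bound = 1030, |C| = 925 ≤ bound (satisfied).

Step 1: Compute V_q(n, t) = Σ_{j=0}^2 C(n, j) (q−1)^j.
  j = 0: C(7,0)·(6)^0 = 1·1 = 1.
  j = 1: C(7,1)·(6)^1 = 7·6 = 42.
  j = 2: C(7,2)·(6)^2 = 21·36 = 756.
  V_q(n, t) = 1 + 42 + 756 = 799.
Step 2: q^n = 7^7 = 823543.
Step 3: Hamming bound ⌊q^n / V_q(n,t)⌋ = ⌊823543/799⌋ = 1030.
Step 4: Compare |C| = 925 to 1030: satisfied.
The claimed |C| lies below the Hamming bound.


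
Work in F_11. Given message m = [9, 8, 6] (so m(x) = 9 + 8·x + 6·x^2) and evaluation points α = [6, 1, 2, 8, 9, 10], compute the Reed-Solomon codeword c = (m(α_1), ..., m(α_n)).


c = [9, 1, 5, 6, 6, 7]

Message polynomial: m(x) = 9 + 8·x + 6·x^2 (mod 11).
For each evaluation point α_i, compute m(α_i) mod 11:
  α_1 = 6: Horner steps 6 → 0 → 9, so m(6) = 9.
  α_2 = 1: Horner steps 6 → 3 → 1, so m(1) = 1.
  α_3 = 2: Horner steps 6 → 9 → 5, so m(2) = 5.
  α_4 = 8: Horner steps 6 → 1 → 6, so m(8) = 6.
  α_5 = 9: Horner steps 6 → 7 → 6, so m(9) = 6.
  α_6 = 10: Horner steps 6 → 2 → 7, so m(10) = 7.
Codeword c = [9, 1, 5, 6, 6, 7] ∈ F_11^6.


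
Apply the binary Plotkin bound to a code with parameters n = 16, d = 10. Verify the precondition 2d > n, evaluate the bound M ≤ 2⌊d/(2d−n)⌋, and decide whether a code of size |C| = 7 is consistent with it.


Plotkin bound M ≤ 4; given |C| = 7 > bound (violated).

Check applicability: 2d = 20, n = 16.
2d − n = 4 > 0, so Plotkin applies.
Compute d/(2d−n) = 10/4 ≈ 2.5000.
⌊d/(2d−n)⌋ = 2.
Plotkin bound: M ≤ 2·2 = 4.
Given |C| = 7, check: VIOLATED.
This |C| is above the Plotkin bound, so no binary code with n = 16, d = 10 and 7 codewords exists.


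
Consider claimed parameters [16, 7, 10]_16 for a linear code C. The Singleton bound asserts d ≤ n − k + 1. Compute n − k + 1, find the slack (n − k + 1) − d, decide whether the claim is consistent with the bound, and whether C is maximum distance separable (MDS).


Singleton RHS = n − k + 1 = 10, slack = 0, bound satisfied, MDS.

Singleton bound: d ≤ n − k + 1.
Here n = 16, k = 7, so n − k + 1 = 10.
Given d = 10, check d ≤ 10: YES.
Slack = (n − k + 1) − d = 0.
The code is MDS (slack = 0).
Description: the claimed parameters are [16, 7, 10]_16; such a code would be MDS (meets Singleton bound).


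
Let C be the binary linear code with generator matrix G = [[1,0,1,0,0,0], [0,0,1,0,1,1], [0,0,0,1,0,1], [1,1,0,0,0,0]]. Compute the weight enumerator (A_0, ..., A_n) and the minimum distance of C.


Weight distribution: A_0 = 1, A_2 = 4, A_3 = 6, A_4 = 3, A_5 = 2. Minimum distance d = 2.

Enumerate all 2^4 = 16 messages m ∈ F_2^4.
For each, compute codeword c = mG in F_2^6, then tally its weight.
  m = 0000 → c = 000000, weight = 0.
  m = 1000 → c = 101000, weight = 2.
  m = 0100 → c = 001011, weight = 3.
  m = 1100 → c = 100011, weight = 3.
  m = 0010 → c = 000101, weight = 2.
  m = 1010 → c = 101101, weight = 4.
  m = 0110 → c = 001110, weight = 3.
  m = 1110 → c = 100110, weight = 3.
  m = 0001 → c = 110000, weight = 2.
  m = 1001 → c = 011000, weight = 2.
  m = 0101 → c = 111011, weight = 5.
  m = 1101 → c = 010011, weight = 3.
  m = 0011 → c = 110101, weight = 4.
  m = 1011 → c = 011101, weight = 4.
  m = 0111 → c = 111110, weight = 5.
  m = 1111 → c = 010110, weight = 3.
Tally weights:
  weight 0: 1 codewords.
  weight 2: 4 codewords.
  weight 3: 6 codewords.
  weight 4: 3 codewords.
  weight 5: 2 codewords.
Minimum distance d = smallest w > 0 with A_w > 0 = 2.
Sanity: Σ A_w = 16 = 2^4 = 16 ✓.


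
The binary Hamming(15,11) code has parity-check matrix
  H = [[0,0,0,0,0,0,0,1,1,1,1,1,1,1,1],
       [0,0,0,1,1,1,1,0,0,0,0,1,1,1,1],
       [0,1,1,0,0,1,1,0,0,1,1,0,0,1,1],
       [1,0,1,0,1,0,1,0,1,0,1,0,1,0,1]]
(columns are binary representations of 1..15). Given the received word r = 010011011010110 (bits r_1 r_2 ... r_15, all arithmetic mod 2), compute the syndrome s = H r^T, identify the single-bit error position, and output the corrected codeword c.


s = (1, 0, 0, 0)^T, error position = 8, corrected codeword c = 010011001010110

Compute s = H r^T mod 2 one row at a time:
  s_1 = 1 + 1 + 0 + 1 + 0 + 1 + 1 + 0 = 5 ≡ 1 (mod 2).
  s_2 = 0 + 1 + 1 + 0 + 0 + 1 + 1 + 0 = 4 ≡ 0 (mod 2).
  s_3 = 1 + 0 + 1 + 0 + 0 + 1 + 1 + 0 = 4 ≡ 0 (mod 2).
  s_4 = 0 + 0 + 1 + 0 + 1 + 1 + 1 + 0 = 4 ≡ 0 (mod 2).
s = (1, 0, 0, 0)^T — this equals column 8 of H (binary 1000), so error is at position 8.
Correct: flip bit 8 of r = 010011011010110 to get c = 010011001010110.


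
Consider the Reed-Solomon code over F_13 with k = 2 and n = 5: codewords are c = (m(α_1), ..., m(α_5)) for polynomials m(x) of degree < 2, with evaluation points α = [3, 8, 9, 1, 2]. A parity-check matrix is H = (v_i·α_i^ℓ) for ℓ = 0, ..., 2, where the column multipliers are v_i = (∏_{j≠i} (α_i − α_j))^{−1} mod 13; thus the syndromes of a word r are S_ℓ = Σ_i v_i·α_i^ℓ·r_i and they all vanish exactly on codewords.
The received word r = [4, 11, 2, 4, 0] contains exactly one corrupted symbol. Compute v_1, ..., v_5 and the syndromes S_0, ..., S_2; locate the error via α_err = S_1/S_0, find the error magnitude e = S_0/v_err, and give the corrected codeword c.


S = (1, 1, 1), error at position 4, error magnitude e = 8, c = [4, 11, 2, 9, 0].

Step 1: column multipliers v_i = (∏_{j≠i}(α_i − α_j))^{−1} mod 13.
  i = 1 (α = 3): (3−8)(3−9)(3−1)(3−2) = (−5)·(−6)·2·1 = 60 ≡ 8, so v_1 = 8^{−1} = 5 (mod 13).
  i = 2 (α = 8): (8−3)(8−9)(8−1)(8−2) = 5·(−1)·7·6 = −210 ≡ 11, so v_2 = 11^{−1} = 6 (mod 13).
  i = 3 (α = 9): (9−3)(9−8)(9−1)(9−2) = 6·1·8·7 = 336 ≡ 11, so v_3 = 11^{−1} = 6 (mod 13).
  i = 4 (α = 1): (1−3)(1−8)(1−9)(1−2) = (−2)·(−7)·(−8)·(−1) = 112 ≡ 8, so v_4 = 8^{−1} = 5 (mod 13).
  i = 5 (α = 2): (2−3)(2−8)(2−9)(2−1) = (−1)·(−6)·(−7)·1 = −42 ≡ 10, so v_5 = 10^{−1} = 4 (mod 13).
  v = [5, 6, 6, 5, 4].
Step 2: syndromes of r = [4, 11, 2, 4, 0] (all sums mod 13).
  S_0 = Σ v_i r_i = 5·4 + 6·11 + 6·2 + 5·4 + 4·0 = 118 ≡ 1.
  S_1 = Σ v_i α_i r_i = 5·3·4 + 6·8·11 + 6·9·2 + 5·1·4 + 4·2·0 = 716 ≡ 1.
  α_i^2 mod 13 = [9, 12, 3, 1, 4].
  S_2 = Σ v_i α_i^2 r_i = 5·9·4 + 6·12·11 + 6·3·2 + 5·1·4 + 4·4·0 = 1028 ≡ 1.
  S = (1, 1, 1) ≠ 0, so r is not a codeword (an error is present).
Step 3: locate the error. For a single error e at position i, S_ℓ = v_i·e·α_i^ℓ, so α_err = S_1/S_0.
  S_0^{−1} = 1^{−1} = 1 (mod 13), so α_err = 1·1 = 1 ≡ 1 = α_4. Error position i = 4.
  Consistency check: S_2/S_1 = 1·1 = 1 ≡ 1 = α_err ✓ (single-error assumption holds).
Step 4: error magnitude e = S_0/v_4 = S_0·∏_{j≠4}(α_4 − α_j) = 1·8 = 8 ≡ 8 (mod 13).
Step 5: correct position 4: c_4 = r_4 − e = 4 − 8 ≡ 9 (mod 13). Hence c = [4, 11, 2, 9, 0].
  Check: interpolating c through the α_i gives m(x) = 5 + 4·x (degree < 2) with m(α_i) = c_i for every i, so c is indeed a codeword.


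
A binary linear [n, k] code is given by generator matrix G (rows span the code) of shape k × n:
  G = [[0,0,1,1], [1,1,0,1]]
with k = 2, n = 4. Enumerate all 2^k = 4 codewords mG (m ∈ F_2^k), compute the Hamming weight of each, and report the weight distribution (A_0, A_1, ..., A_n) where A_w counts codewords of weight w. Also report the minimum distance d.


Weight distribution: A_0 = 1, A_2 = 1, A_3 = 2. Minimum distance d = 2.

Enumerate all 2^2 = 4 messages m ∈ F_2^2.
For each, compute codeword c = mG in F_2^4, then tally its weight.
  m = 00 → c = 0000, weight = 0.
  m = 10 → c = 0011, weight = 2.
  m = 01 → c = 1101, weight = 3.
  m = 11 → c = 1110, weight = 3.
Tally weights:
  weight 0: 1 codewords.
  weight 2: 1 codewords.
  weight 3: 2 codewords.
Minimum distance d = smallest w > 0 with A_w > 0 = 2.
Sanity: Σ A_w = 4 = 2^2 = 4 ✓.


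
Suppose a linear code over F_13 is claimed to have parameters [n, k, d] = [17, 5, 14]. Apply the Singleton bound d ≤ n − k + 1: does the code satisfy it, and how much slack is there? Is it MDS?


Singleton RHS = n − k + 1 = 13, slack = -1, bound violated (no such code; not MDS).

Singleton bound: d ≤ n − k + 1.
Here n = 17, k = 5, so n − k + 1 = 13.
Given d = 14, check d ≤ 13: NO.
Slack = (n − k + 1) − d = -1.
The slack is negative: d = 14 exceeds n − k + 1 = 13 by 1, so the Singleton bound is violated and no linear [17, 5, 14]_13 code can exist. In particular it is not MDS (MDS requires d = n − k + 1 exactly).
Description: the claimed parameters are [17, 5, 14]_13; such a code would be impossible (violates the Singleton bound).


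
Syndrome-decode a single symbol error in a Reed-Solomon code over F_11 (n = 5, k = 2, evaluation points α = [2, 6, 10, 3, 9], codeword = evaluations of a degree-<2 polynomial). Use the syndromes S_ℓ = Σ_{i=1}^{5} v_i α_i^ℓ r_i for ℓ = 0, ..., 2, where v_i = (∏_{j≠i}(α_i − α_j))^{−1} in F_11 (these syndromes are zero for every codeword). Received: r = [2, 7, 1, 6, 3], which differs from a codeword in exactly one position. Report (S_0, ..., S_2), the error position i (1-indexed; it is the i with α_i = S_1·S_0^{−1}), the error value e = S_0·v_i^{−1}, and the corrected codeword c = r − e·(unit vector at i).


S = (1, 9, 4), error at position 5, error magnitude e = 6, c = [2, 7, 1, 6, 8].

Step 1: column multipliers v_i = (∏_{j≠i}(α_i − α_j))^{−1} mod 11.
  i = 1 (α = 2): (2−6)(2−10)(2−3)(2−9) = (−4)·(−8)·(−1)·(−7) = 224 ≡ 4, so v_1 = 4^{−1} = 3 (mod 11).
  i = 2 (α = 6): (6−2)(6−10)(6−3)(6−9) = 4·(−4)·3·(−3) = 144 ≡ 1, so v_2 = 1^{−1} = 1 (mod 11).
  i = 3 (α = 10): (10−2)(10−6)(10−3)(10−9) = 8·4·7·1 = 224 ≡ 4, so v_3 = 4^{−1} = 3 (mod 11).
  i = 4 (α = 3): (3−2)(3−6)(3−10)(3−9) = 1·(−3)·(−7)·(−6) = −126 ≡ 6, so v_4 = 6^{−1} = 2 (mod 11).
  i = 5 (α = 9): (9−2)(9−6)(9−10)(9−3) = 7·3·(−1)·6 = −126 ≡ 6, so v_5 = 6^{−1} = 2 (mod 11).
  v = [3, 1, 3, 2, 2].
Step 2: syndromes of r = [2, 7, 1, 6, 3] (all sums mod 11).
  S_0 = Σ v_i r_i = 3·2 + 1·7 + 3·1 + 2·6 + 2·3 = 34 ≡ 1.
  S_1 = Σ v_i α_i r_i = 3·2·2 + 1·6·7 + 3·10·1 + 2·3·6 + 2·9·3 = 174 ≡ 9.
  α_i^2 mod 11 = [4, 3, 1, 9, 4].
  S_2 = Σ v_i α_i^2 r_i = 3·4·2 + 1·3·7 + 3·1·1 + 2·9·6 + 2·4·3 = 180 ≡ 4.
  S = (1, 9, 4) ≠ 0, so r is not a codeword (an error is present).
Step 3: locate the error. For a single error e at position i, S_ℓ = v_i·e·α_i^ℓ, so α_err = S_1/S_0.
  S_0^{−1} = 1^{−1} = 1 (mod 11), so α_err = 9·1 = 9 ≡ 9 = α_5. Error position i = 5.
  Consistency check: S_2/S_1 = 4·5 = 20 ≡ 9 = α_err ✓ (single-error assumption holds).
Step 4: error magnitude e = S_0/v_5 = S_0·∏_{j≠5}(α_5 − α_j) = 1·6 = 6 ≡ 6 (mod 11).
Step 5: correct position 5: c_5 = r_5 − e = 3 − 6 ≡ 8 (mod 11). Hence c = [2, 7, 1, 6, 8].
  Check: interpolating c through the α_i gives m(x) = 5 + 4·x (degree < 2) with m(α_i) = c_i for every i, so c is indeed a codeword.


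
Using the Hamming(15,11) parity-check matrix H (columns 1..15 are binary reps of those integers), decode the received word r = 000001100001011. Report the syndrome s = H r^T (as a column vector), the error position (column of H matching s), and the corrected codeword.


s = (1, 1, 0, 0)^T, error position = 12, corrected codeword c = 000001100000011

Compute s = H r^T mod 2 one row at a time:
  s_1 = 0 + 0 + 0 + 0 + 1 + 0 + 1 + 1 = 3 ≡ 1 (mod 2).
  s_2 = 0 + 0 + 1 + 1 + 1 + 0 + 1 + 1 = 5 ≡ 1 (mod 2).
  s_3 = 0 + 0 + 1 + 1 + 0 + 0 + 1 + 1 = 4 ≡ 0 (mod 2).
  s_4 = 0 + 0 + 0 + 1 + 0 + 0 + 0 + 1 = 2 ≡ 0 (mod 2).
s = (1, 1, 0, 0)^T — this equals column 12 of H (binary 1100), so error is at position 12.
Correct: flip bit 12 of r = 000001100001011 to get c = 000001100000011.


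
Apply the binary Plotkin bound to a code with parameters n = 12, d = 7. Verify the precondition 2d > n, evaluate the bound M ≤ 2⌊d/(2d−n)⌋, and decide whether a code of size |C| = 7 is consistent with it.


Plotkin bound M ≤ 6; given |C| = 7 > bound (violated).

Check applicability: 2d = 14, n = 12.
2d − n = 2 > 0, so Plotkin applies.
Compute d/(2d−n) = 7/2 ≈ 3.5000.
⌊d/(2d−n)⌋ = 3.
Plotkin bound: M ≤ 2·3 = 6.
Given |C| = 7, check: VIOLATED.
This |C| is above the Plotkin bound, so no binary code with n = 12, d = 7 and 7 codewords exists.


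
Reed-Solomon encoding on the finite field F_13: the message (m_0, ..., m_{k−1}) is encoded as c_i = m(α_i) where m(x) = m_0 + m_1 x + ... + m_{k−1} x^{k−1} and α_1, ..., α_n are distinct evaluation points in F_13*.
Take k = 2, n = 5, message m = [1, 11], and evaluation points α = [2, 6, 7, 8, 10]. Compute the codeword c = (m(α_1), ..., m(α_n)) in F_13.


c = [10, 2, 0, 11, 7]

Message polynomial: m(x) = 1 + 11·x (mod 13).
For each evaluation point α_i, compute m(α_i) mod 13:
  α_1 = 2: Horner steps 11 → 10, so m(2) = 10.
  α_2 = 6: Horner steps 11 → 2, so m(6) = 2.
  α_3 = 7: Horner steps 11 → 0, so m(7) = 0.
  α_4 = 8: Horner steps 11 → 11, so m(8) = 11.
  α_5 = 10: Horner steps 11 → 7, so m(10) = 7.
Codeword c = [10, 2, 0, 11, 7] ∈ F_13^5.


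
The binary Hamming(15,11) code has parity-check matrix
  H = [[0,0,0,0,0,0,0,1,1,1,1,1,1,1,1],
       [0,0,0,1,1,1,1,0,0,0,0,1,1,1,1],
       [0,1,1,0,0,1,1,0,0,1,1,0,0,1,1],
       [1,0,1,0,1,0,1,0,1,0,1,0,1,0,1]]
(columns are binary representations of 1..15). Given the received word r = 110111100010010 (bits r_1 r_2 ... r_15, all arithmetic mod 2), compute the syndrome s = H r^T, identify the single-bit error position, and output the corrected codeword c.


s = (0, 1, 1, 0)^T, error position = 6, corrected codeword c = 110110100010010

Compute s = H r^T mod 2 one row at a time:
  s_1 = 0 + 0 + 0 + 1 + 0 + 0 + 1 + 0 = 2 ≡ 0 (mod 2).
  s_2 = 1 + 1 + 1 + 1 + 0 + 0 + 1 + 0 = 5 ≡ 1 (mod 2).
  s_3 = 1 + 0 + 1 + 1 + 0 + 1 + 1 + 0 = 5 ≡ 1 (mod 2).
  s_4 = 1 + 0 + 1 + 1 + 0 + 1 + 0 + 0 = 4 ≡ 0 (mod 2).
s = (0, 1, 1, 0)^T — this equals column 6 of H (binary 0110), so error is at position 6.
Correct: flip bit 6 of r = 110111100010010 to get c = 110110100010010.


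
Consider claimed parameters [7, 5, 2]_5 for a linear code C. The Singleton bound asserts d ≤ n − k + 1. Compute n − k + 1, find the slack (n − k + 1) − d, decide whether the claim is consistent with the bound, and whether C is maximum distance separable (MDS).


Singleton RHS = n − k + 1 = 3, slack = 1, bound satisfied, not MDS.

Singleton bound: d ≤ n − k + 1.
Here n = 7, k = 5, so n − k + 1 = 3.
Given d = 2, check d ≤ 3: YES.
Slack = (n − k + 1) − d = 1.
The code is NOT MDS (slack = 1 > 0).
Description: the claimed parameters are [7, 5, 2]_5; such a code would be non-MDS.


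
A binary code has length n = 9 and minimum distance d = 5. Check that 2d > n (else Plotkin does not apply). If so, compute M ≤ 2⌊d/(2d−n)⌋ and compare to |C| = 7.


Plotkin bound M ≤ 10; given |C| = 7 ≤ bound (satisfied).

Check applicability: 2d = 10, n = 9.
2d − n = 1 > 0, so Plotkin applies.
Compute d/(2d−n) = 5/1 ≈ 5.0000.
⌊d/(2d−n)⌋ = 5.
Plotkin bound: M ≤ 2·5 = 10.
Given |C| = 7, check: satisfied.
This |C| is below the Plotkin bound.


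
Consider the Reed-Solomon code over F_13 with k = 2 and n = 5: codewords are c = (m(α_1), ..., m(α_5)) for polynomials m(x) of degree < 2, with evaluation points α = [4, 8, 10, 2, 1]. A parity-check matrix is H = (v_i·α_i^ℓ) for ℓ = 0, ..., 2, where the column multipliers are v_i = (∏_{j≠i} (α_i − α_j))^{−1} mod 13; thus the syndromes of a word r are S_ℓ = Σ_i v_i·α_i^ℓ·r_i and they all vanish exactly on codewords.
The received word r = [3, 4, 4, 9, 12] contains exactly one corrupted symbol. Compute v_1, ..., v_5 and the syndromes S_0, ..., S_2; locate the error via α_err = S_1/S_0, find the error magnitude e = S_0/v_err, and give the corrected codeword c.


S = (1, 10, 9), error at position 3, error magnitude e = 6, c = [3, 4, 11, 9, 12].

Step 1: column multipliers v_i = (∏_{j≠i}(α_i − α_j))^{−1} mod 13.
  i = 1 (α = 4): (4−8)(4−10)(4−2)(4−1) = (−4)·(−6)·2·3 = 144 ≡ 1, so v_1 = 1^{−1} = 1 (mod 13).
  i = 2 (α = 8): (8−4)(8−10)(8−2)(8−1) = 4·(−2)·6·7 = −336 ≡ 2, so v_2 = 2^{−1} = 7 (mod 13).
  i = 3 (α = 10): (10−4)(10−8)(10−2)(10−1) = 6·2·8·9 = 864 ≡ 6, so v_3 = 6^{−1} = 11 (mod 13).
  i = 4 (α = 2): (2−4)(2−8)(2−10)(2−1) = (−2)·(−6)·(−8)·1 = −96 ≡ 8, so v_4 = 8^{−1} = 5 (mod 13).
  i = 5 (α = 1): (1−4)(1−8)(1−10)(1−2) = (−3)·(−7)·(−9)·(−1) = 189 ≡ 7, so v_5 = 7^{−1} = 2 (mod 13).
  v = [1, 7, 11, 5, 2].
Step 2: syndromes of r = [3, 4, 4, 9, 12] (all sums mod 13).
  S_0 = Σ v_i r_i = 1·3 + 7·4 + 11·4 + 5·9 + 2·12 = 144 ≡ 1.
  S_1 = Σ v_i α_i r_i = 1·4·3 + 7·8·4 + 11·10·4 + 5·2·9 + 2·1·12 = 790 ≡ 10.
  α_i^2 mod 13 = [3, 12, 9, 4, 1].
  S_2 = Σ v_i α_i^2 r_i = 1·3·3 + 7·12·4 + 11·9·4 + 5·4·9 + 2·1·12 = 945 ≡ 9.
  S = (1, 10, 9) ≠ 0, so r is not a codeword (an error is present).
Step 3: locate the error. For a single error e at position i, S_ℓ = v_i·e·α_i^ℓ, so α_err = S_1/S_0.
  S_0^{−1} = 1^{−1} = 1 (mod 13), so α_err = 10·1 = 10 ≡ 10 = α_3. Error position i = 3.
  Consistency check: S_2/S_1 = 9·4 = 36 ≡ 10 = α_err ✓ (single-error assumption holds).
Step 4: error magnitude e = S_0/v_3 = S_0·∏_{j≠3}(α_3 − α_j) = 1·6 = 6 ≡ 6 (mod 13).
Step 5: correct position 3: c_3 = r_3 − e = 4 − 6 ≡ 11 (mod 13). Hence c = [3, 4, 11, 9, 12].
  Check: interpolating c through the α_i gives m(x) = 2 + 10·x (degree < 2) with m(α_i) = c_i for every i, so c is indeed a codeword.


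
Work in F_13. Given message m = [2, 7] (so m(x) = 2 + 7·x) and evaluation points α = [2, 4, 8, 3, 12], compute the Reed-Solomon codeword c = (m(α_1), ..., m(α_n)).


c = [3, 4, 6, 10, 8]

Message polynomial: m(x) = 2 + 7·x (mod 13).
For each evaluation point α_i, compute m(α_i) mod 13:
  α_1 = 2: Horner steps 7 → 3, so m(2) = 3.
  α_2 = 4: Horner steps 7 → 4, so m(4) = 4.
  α_3 = 8: Horner steps 7 → 6, so m(8) = 6.
  α_4 = 3: Horner steps 7 → 10, so m(3) = 10.
  α_5 = 12: Horner steps 7 → 8, so m(12) = 8.
Codeword c = [3, 4, 6, 10, 8] ∈ F_13^5.


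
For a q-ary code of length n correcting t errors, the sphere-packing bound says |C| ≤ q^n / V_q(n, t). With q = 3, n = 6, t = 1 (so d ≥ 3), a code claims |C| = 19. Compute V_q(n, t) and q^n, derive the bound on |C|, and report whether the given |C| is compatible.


V_q(n, t) = 13, q^n = 729, Hamming bound = 56, |C| = 19 ≤ bound (satisfied).

Step 1: Compute V_q(n, t) = Σ_{j=0}^1 C(n, j) (q−1)^j.
  j = 0: C(6,0)·(2)^0 = 1·1 = 1.
  j = 1: C(6,1)·(2)^1 = 6·2 = 12.
  V_q(n, t) = 1 + 12 = 13.
Step 2: q^n = 3^6 = 729.
Step 3: Hamming bound ⌊q^n / V_q(n,t)⌋ = ⌊729/13⌋ = 56.
Step 4: Compare |C| = 19 to 56: satisfied.
The claimed |C| lies below the Hamming bound.


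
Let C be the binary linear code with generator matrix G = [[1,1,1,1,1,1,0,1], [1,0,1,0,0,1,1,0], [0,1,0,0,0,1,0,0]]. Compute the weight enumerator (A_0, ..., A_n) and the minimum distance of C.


Weight distribution: A_0 = 1, A_2 = 1, A_4 = 2, A_5 = 3, A_7 = 1. Minimum distance d = 2.

Enumerate all 2^3 = 8 messages m ∈ F_2^3.
For each, compute codeword c = mG in F_2^8, then tally its weight.
  m = 000 → c = 00000000, weight = 0.
  m = 100 → c = 11111101, weight = 7.
  m = 010 → c = 10100110, weight = 4.
  m = 110 → c = 01011011, weight = 5.
  m = 001 → c = 01000100, weight = 2.
  m = 101 → c = 10111001, weight = 5.
  m = 011 → c = 11100010, weight = 4.
  m = 111 → c = 00011111, weight = 5.
Tally weights:
  weight 0: 1 codewords.
  weight 2: 1 codewords.
  weight 4: 2 codewords.
  weight 5: 3 codewords.
  weight 7: 1 codewords.
Minimum distance d = smallest w > 0 with A_w > 0 = 2.
Sanity: Σ A_w = 8 = 2^3 = 8 ✓.


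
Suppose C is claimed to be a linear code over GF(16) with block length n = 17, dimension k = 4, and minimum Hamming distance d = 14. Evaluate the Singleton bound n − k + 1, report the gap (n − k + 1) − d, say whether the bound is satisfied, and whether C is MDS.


Singleton RHS = n − k + 1 = 14, slack = 0, bound satisfied, MDS.

Singleton bound: d ≤ n − k + 1.
Here n = 17, k = 4, so n − k + 1 = 14.
Given d = 14, check d ≤ 14: YES.
Slack = (n − k + 1) − d = 0.
The code is MDS (slack = 0).
Description: the claimed parameters are [17, 4, 14]_16; such a code would be MDS (meets Singleton bound).


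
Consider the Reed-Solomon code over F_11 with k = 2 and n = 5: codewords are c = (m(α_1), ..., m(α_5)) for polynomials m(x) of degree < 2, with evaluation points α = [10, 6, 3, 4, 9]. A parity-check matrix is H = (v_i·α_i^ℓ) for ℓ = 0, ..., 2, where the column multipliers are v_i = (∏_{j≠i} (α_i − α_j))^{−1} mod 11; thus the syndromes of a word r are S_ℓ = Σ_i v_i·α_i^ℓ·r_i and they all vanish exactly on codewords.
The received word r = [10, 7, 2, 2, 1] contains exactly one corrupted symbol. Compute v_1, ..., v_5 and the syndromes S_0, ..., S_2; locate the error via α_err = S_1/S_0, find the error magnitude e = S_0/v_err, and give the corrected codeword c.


S = (4, 5, 9), error at position 4, error magnitude e = 2, c = [10, 7, 2, 0, 1].

Step 1: column multipliers v_i = (∏_{j≠i}(α_i − α_j))^{−1} mod 11.
  i = 1 (α = 10): (10−6)(10−3)(10−4)(10−9) = 4·7·6·1 = 168 ≡ 3, so v_1 = 3^{−1} = 4 (mod 11).
  i = 2 (α = 6): (6−10)(6−3)(6−4)(6−9) = (−4)·3·2·(−3) = 72 ≡ 6, so v_2 = 6^{−1} = 2 (mod 11).
  i = 3 (α = 3): (3−10)(3−6)(3−4)(3−9) = (−7)·(−3)·(−1)·(−6) = 126 ≡ 5, so v_3 = 5^{−1} = 9 (mod 11).
  i = 4 (α = 4): (4−10)(4−6)(4−3)(4−9) = (−6)·(−2)·1·(−5) = −60 ≡ 6, so v_4 = 6^{−1} = 2 (mod 11).
  i = 5 (α = 9): (9−10)(9−6)(9−3)(9−4) = (−1)·3·6·5 = −90 ≡ 9, so v_5 = 9^{−1} = 5 (mod 11).
  v = [4, 2, 9, 2, 5].
Step 2: syndromes of r = [10, 7, 2, 2, 1] (all sums mod 11).
  S_0 = Σ v_i r_i = 4·10 + 2·7 + 9·2 + 2·2 + 5·1 = 81 ≡ 4.
  S_1 = Σ v_i α_i r_i = 4·10·10 + 2·6·7 + 9·3·2 + 2·4·2 + 5·9·1 = 599 ≡ 5.
  α_i^2 mod 11 = [1, 3, 9, 5, 4].
  S_2 = Σ v_i α_i^2 r_i = 4·1·10 + 2·3·7 + 9·9·2 + 2·5·2 + 5·4·1 = 284 ≡ 9.
  S = (4, 5, 9) ≠ 0, so r is not a codeword (an error is present).
Step 3: locate the error. For a single error e at position i, S_ℓ = v_i·e·α_i^ℓ, so α_err = S_1/S_0.
  S_0^{−1} = 4^{−1} = 3 (mod 11), so α_err = 5·3 = 15 ≡ 4 = α_4. Error position i = 4.
  Consistency check: S_2/S_1 = 9·9 = 81 ≡ 4 = α_err ✓ (single-error assumption holds).
Step 4: error magnitude e = S_0/v_4 = S_0·∏_{j≠4}(α_4 − α_j) = 4·6 = 24 ≡ 2 (mod 11).
Step 5: correct position 4: c_4 = r_4 − e = 2 − 2 ≡ 0 (mod 11). Hence c = [10, 7, 2, 0, 1].
  Check: interpolating c through the α_i gives m(x) = 8 + 9·x (degree < 2) with m(α_i) = c_i for every i, so c is indeed a codeword.
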